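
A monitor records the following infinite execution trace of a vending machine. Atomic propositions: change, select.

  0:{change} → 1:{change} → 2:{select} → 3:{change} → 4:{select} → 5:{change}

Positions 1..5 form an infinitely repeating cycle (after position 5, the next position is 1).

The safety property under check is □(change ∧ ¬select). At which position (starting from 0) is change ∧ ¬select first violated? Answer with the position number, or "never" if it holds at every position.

2

Check change ∧ ¬select at each position in order: 0 ✓, 1 ✓.
At position 2 the labels are {select}, so change ∧ ¬select is false there. This is the first violation.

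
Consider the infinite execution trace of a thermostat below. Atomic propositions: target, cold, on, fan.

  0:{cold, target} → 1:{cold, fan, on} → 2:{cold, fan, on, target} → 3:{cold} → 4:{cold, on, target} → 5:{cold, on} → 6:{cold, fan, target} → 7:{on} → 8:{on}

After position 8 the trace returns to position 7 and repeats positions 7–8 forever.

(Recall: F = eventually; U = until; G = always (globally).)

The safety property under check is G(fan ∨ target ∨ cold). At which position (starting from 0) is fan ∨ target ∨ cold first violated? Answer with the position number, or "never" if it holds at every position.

Check fan ∨ target ∨ cold at each position in order: 0 ✓, 1 ✓, 2 ✓, 3 ✓, 4 ✓, 5 ✓, 6 ✓.
At position 7 the labels are {on}, so fan ∨ target ∨ cold is false there. This is the first violation.

7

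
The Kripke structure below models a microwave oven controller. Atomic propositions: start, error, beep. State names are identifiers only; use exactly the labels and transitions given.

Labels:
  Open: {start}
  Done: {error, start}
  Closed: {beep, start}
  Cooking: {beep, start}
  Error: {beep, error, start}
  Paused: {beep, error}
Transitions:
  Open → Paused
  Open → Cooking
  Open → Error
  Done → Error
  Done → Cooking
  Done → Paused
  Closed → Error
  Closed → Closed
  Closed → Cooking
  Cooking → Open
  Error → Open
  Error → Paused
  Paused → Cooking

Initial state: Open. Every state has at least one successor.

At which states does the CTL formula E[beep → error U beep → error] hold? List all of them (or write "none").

{Open, Done, Error, Paused}

States satisfying beep → error: {Open, Done, Error, Paused}.
States satisfying E[beep → error U beep → error]: {Open, Done, Error, Paused}.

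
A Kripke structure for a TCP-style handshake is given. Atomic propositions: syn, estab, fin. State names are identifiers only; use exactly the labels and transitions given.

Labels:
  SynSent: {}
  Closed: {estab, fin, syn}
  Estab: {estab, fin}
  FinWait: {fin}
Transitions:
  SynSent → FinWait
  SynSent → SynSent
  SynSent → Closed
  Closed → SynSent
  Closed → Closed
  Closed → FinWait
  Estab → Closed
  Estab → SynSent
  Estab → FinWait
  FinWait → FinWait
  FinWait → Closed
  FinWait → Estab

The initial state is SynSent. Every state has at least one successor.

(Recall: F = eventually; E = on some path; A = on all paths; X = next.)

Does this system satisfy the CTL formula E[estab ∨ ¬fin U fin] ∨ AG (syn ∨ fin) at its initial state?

States satisfying estab ∨ ¬fin: {SynSent, Closed, Estab}.
States satisfying fin: {Closed, Estab, FinWait}.
States satisfying E[estab ∨ ¬fin U fin]: {SynSent, Closed, Estab, FinWait}.
States satisfying syn ∨ fin: {Closed, Estab, FinWait}.
States satisfying AG (syn ∨ fin): ∅.
States satisfying E[estab ∨ ¬fin U fin] ∨ AG (syn ∨ fin): {SynSent, Closed, Estab, FinWait}.
SynSent ∈ Sat(E[estab ∨ ¬fin U fin] ∨ AG (syn ∨ fin)).

Yes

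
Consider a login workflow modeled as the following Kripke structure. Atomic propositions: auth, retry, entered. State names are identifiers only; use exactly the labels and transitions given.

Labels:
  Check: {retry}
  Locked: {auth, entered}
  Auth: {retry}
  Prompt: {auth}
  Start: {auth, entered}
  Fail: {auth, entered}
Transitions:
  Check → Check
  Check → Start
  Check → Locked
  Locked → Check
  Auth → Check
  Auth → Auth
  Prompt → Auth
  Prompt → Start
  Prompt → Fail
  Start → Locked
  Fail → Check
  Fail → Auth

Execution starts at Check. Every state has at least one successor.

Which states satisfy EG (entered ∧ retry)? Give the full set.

none

States satisfying entered ∧ retry: ∅.
States satisfying EG (entered ∧ retry): ∅.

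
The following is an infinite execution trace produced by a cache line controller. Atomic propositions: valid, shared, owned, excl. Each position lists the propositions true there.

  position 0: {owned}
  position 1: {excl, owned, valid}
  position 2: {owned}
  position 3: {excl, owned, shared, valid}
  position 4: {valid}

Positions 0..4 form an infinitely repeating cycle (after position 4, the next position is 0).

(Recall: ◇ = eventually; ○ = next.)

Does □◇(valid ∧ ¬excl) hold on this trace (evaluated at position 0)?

Holds

◇(valid ∧ ¬excl) holds at every position 0..4, and those are all positions ever visited, so □◇(valid ∧ ¬excl) holds.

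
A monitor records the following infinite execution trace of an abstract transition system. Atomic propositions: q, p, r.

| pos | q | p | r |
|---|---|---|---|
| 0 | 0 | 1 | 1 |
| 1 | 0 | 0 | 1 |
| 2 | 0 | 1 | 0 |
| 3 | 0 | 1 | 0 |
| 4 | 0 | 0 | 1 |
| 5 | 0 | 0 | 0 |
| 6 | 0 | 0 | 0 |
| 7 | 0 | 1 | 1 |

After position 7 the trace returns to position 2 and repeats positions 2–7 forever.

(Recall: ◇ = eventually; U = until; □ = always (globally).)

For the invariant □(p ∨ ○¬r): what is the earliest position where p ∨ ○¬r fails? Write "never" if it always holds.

Check p ∨ ○¬r at each position in order: 0 ✓, 1 ✓, 2 ✓, 3 ✓, 4 ✓, 5 ✓.
At position 6 the labels are {} and the next position 7 has {p, r}, so p ∨ ○¬r is false there. This is the first violation.

6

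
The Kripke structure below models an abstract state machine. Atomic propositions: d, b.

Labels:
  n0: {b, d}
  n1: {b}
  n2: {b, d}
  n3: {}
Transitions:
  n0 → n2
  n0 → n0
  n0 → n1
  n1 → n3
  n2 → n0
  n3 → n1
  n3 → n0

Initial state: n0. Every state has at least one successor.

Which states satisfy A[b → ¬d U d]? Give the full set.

{n0, n2}

States satisfying b → ¬d: {n1, n3}.
States satisfying d: {n0, n2}.
States satisfying A[b → ¬d U d]: {n0, n2}.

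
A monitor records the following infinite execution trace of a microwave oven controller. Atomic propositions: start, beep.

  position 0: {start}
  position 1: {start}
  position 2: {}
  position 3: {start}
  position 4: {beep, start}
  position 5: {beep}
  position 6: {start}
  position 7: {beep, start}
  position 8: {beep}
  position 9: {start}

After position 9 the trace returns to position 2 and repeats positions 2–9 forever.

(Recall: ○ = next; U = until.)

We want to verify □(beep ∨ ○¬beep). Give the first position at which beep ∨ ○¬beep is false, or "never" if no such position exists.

Check beep ∨ ○¬beep at each position in order: 0 ✓, 1 ✓, 2 ✓.
At position 3 the labels are {start} and the next position 4 has {beep, start}, so beep ∨ ○¬beep is false there. This is the first violation.

3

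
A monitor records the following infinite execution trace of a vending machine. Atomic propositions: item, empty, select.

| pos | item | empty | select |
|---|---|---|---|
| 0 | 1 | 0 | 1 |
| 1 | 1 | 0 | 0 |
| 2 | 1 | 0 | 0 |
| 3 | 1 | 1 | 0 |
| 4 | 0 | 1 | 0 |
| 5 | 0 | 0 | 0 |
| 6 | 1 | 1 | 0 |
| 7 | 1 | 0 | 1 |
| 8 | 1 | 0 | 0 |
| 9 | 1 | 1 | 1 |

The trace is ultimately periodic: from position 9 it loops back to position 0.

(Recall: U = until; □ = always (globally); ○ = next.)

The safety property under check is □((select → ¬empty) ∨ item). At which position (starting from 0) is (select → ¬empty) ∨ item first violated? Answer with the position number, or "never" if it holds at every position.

(select → ¬empty) ∨ item holds at every position 0..9, and those are all the positions the trace ever visits, so the invariant □((select → ¬empty) ∨ item) is never violated.

never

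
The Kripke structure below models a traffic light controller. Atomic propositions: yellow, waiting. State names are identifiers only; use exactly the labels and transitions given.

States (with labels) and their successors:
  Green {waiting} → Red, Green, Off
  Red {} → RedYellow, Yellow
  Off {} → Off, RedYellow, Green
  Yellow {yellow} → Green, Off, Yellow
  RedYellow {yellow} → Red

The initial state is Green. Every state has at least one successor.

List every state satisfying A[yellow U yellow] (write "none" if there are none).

{Yellow, RedYellow}

States satisfying yellow: {Yellow, RedYellow}.
States satisfying A[yellow U yellow]: {Yellow, RedYellow}.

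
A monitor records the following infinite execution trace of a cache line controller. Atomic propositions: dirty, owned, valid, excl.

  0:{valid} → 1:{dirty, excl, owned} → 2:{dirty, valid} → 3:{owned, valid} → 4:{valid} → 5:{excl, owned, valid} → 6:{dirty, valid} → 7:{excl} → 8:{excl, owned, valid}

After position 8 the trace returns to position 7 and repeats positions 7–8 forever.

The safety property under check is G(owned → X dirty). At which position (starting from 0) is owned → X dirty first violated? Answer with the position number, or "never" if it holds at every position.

Check owned → X dirty at each position in order: 0 ✓, 1 ✓, 2 ✓.
At position 3 the labels are {owned, valid} and the next position 4 has {valid}, so owned → X dirty is false there. This is the first violation.

3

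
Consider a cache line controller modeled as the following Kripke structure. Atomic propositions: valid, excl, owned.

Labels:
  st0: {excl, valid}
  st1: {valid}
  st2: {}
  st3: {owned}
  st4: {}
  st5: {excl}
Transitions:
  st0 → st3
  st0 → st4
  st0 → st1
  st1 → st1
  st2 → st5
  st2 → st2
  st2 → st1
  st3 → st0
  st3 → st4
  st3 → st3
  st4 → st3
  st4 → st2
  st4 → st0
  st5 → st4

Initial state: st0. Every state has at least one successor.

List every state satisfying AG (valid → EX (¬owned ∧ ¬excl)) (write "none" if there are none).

States satisfying valid → EX (¬owned ∧ ¬excl): {st0, st1, st2, st3, st4, st5}.
States satisfying AG (valid → EX (¬owned ∧ ¬excl)): {st0, st1, st2, st3, st4, st5}.

{st0, st1, st2, st3, st4, st5}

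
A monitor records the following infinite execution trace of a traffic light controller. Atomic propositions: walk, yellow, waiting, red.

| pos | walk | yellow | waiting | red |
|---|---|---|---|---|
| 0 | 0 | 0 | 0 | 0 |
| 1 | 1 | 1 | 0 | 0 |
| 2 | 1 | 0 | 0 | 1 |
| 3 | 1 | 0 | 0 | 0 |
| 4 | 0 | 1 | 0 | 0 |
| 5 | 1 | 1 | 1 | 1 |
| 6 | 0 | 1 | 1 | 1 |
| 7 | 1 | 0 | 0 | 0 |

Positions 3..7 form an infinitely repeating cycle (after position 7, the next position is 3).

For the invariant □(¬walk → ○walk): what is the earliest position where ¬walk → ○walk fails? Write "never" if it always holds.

never

¬walk → ○walk holds at every position 0..7, and those are all the positions the trace ever visits, so the invariant □(¬walk → ○walk) is never violated.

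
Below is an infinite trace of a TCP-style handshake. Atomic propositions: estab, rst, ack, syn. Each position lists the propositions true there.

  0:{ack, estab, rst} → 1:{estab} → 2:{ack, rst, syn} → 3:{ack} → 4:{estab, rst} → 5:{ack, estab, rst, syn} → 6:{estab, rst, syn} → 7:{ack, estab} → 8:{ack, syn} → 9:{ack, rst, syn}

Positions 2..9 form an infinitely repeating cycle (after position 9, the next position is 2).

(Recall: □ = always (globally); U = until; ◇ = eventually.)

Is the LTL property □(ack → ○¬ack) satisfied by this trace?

No

ack → ○¬ack must hold at every position from 0 onward. It fails at position 2, so □(ack → ○¬ack) is false.
Positions where ack holds: 0, 2, 3, 5, 7, 8, 9.
Check ○¬ack at each: 0→ok, 2→fails, 3→ok, 5→ok, 7→fails, 8→fails, 9→fails.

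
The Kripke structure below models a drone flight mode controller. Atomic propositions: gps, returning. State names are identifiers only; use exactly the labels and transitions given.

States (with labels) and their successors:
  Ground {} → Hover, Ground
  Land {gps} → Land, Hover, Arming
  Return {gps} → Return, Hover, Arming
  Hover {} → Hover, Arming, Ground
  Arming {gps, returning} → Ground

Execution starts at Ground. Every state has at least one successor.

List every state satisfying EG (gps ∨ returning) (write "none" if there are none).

States satisfying gps ∨ returning: {Land, Return, Arming}.
States satisfying EG (gps ∨ returning): {Land, Return}.

{Land, Return}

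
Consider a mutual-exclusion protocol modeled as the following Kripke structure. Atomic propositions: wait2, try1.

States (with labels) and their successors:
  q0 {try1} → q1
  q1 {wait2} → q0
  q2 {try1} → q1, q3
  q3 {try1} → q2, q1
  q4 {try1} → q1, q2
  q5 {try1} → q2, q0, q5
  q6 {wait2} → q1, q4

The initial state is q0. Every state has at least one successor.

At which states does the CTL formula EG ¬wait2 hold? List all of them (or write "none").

{q2, q3, q4, q5}

States satisfying ¬wait2: {q0, q2, q3, q4, q5}.
States satisfying EG ¬wait2: {q2, q3, q4, q5}.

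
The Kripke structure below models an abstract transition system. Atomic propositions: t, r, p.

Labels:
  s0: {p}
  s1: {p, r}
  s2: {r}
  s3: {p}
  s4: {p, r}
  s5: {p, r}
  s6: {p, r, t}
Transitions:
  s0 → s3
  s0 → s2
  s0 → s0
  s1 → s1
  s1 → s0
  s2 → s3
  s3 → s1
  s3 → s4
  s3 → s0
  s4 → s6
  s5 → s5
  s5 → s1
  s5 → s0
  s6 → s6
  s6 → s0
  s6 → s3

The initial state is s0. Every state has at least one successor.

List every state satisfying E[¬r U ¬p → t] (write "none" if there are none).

States satisfying ¬r: {s0, s3}.
States satisfying ¬p → t: {s0, s1, s3, s4, s5, s6}.
States satisfying E[¬r U ¬p → t]: {s0, s1, s3, s4, s5, s6}.

{s0, s1, s3, s4, s5, s6}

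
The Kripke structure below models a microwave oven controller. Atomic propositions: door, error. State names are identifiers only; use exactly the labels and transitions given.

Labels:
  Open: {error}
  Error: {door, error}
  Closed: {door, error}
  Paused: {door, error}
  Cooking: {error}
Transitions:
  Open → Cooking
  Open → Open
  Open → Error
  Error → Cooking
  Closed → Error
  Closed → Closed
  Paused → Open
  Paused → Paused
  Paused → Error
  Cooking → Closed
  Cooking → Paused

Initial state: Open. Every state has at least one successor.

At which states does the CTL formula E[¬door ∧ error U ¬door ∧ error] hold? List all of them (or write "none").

States satisfying ¬door ∧ error: {Open, Cooking}.
States satisfying E[¬door ∧ error U ¬door ∧ error]: {Open, Cooking}.

{Open, Cooking}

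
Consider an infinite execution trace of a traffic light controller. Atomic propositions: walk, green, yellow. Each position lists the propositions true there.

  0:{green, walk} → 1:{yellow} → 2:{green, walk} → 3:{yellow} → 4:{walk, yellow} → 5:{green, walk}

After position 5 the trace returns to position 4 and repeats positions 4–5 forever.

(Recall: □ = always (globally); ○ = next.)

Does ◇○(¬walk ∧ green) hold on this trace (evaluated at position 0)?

No

○(¬walk ∧ green) is false at every position 0..5, so it never becomes true and ◇○(¬walk ∧ green) fails.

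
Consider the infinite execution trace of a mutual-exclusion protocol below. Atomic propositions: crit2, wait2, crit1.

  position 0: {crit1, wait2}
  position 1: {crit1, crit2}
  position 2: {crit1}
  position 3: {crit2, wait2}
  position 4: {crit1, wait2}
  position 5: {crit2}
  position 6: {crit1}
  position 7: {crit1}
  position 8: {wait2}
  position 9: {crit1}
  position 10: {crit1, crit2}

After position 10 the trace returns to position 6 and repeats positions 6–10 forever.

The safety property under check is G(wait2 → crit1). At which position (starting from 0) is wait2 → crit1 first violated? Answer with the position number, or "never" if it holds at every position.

3

Check wait2 → crit1 at each position in order: 0 ✓, 1 ✓, 2 ✓.
At position 3 the labels are {crit2, wait2}, so wait2 → crit1 is false there. This is the first violation.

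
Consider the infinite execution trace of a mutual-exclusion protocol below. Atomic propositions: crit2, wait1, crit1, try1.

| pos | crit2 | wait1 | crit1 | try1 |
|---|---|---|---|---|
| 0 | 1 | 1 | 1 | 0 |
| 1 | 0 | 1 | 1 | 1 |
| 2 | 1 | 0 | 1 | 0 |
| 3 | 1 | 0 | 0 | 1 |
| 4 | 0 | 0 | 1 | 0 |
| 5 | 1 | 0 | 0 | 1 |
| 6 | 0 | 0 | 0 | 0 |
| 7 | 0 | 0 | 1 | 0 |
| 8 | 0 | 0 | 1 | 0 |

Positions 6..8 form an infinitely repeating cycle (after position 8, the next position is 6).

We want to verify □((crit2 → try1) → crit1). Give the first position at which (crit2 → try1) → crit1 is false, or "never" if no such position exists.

Check (crit2 → try1) → crit1 at each position in order: 0 ✓, 1 ✓, 2 ✓.
At position 3 the labels are {crit2, try1}, so (crit2 → try1) → crit1 is false there. This is the first violation.

3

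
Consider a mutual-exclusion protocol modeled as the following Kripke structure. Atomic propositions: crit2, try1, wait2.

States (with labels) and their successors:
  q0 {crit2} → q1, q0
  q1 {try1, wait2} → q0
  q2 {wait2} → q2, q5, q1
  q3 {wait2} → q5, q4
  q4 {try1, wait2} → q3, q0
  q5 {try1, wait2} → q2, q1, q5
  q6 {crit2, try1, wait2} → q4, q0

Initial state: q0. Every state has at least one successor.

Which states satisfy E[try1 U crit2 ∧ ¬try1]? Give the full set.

States satisfying try1: {q1, q4, q5, q6}.
States satisfying crit2 ∧ ¬try1: {q0}.
States satisfying E[try1 U crit2 ∧ ¬try1]: {q0, q1, q4, q5, q6}.

{q0, q1, q4, q5, q6}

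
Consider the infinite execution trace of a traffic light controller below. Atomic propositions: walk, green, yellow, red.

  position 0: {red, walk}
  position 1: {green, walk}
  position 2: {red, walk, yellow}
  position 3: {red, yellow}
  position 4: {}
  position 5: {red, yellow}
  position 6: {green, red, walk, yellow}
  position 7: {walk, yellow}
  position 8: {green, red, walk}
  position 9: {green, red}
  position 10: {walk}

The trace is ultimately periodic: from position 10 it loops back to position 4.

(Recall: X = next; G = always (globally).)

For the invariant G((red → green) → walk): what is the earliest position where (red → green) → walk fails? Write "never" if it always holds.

Check (red → green) → walk at each position in order: 0 ✓, 1 ✓, 2 ✓, 3 ✓.
At position 4 the labels are {}, so (red → green) → walk is false there. This is the first violation.

4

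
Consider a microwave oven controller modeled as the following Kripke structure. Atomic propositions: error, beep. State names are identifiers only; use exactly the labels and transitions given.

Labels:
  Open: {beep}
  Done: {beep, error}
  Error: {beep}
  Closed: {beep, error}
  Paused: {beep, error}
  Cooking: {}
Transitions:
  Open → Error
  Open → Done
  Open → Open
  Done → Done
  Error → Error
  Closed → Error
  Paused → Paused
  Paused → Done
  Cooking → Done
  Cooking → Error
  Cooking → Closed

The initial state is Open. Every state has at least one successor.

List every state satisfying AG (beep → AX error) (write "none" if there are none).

States satisfying beep → AX error: {Done, Paused, Cooking}.
States satisfying AG (beep → AX error): {Done, Paused}.

{Done, Paused}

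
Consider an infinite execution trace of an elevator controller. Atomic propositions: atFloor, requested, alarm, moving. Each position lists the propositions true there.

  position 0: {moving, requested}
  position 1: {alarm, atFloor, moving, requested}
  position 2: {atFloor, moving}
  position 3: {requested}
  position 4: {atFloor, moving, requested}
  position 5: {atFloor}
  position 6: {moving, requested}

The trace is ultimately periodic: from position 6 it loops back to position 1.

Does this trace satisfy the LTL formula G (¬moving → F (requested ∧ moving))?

¬moving → F (requested ∧ moving) holds at every position 0..6, and those are all positions ever visited, so G (¬moving → F (requested ∧ moving)) holds.
Positions where ¬moving holds: 3, 5.
Check F (requested ∧ moving) at each: 3→ok, 5→ok.

Yes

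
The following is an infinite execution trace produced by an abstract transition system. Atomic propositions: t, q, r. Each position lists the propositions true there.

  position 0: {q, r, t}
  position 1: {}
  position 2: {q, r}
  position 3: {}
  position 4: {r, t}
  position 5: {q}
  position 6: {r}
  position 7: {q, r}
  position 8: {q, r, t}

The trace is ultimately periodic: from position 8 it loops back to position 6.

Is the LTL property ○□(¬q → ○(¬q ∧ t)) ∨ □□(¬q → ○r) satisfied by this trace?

The position after 0 is 1; □(¬q → ○(¬q ∧ t)) is false there.
□(¬q → ○r) must hold at every position from 0 onward. It fails at position 0, so □□(¬q → ○r) is false.
At position 0: ○□(¬q → ○(¬q ∧ t)) is false; □□(¬q → ○r) is false; so ○□(¬q → ○(¬q ∧ t)) ∨ □□(¬q → ○r) is false.

Violated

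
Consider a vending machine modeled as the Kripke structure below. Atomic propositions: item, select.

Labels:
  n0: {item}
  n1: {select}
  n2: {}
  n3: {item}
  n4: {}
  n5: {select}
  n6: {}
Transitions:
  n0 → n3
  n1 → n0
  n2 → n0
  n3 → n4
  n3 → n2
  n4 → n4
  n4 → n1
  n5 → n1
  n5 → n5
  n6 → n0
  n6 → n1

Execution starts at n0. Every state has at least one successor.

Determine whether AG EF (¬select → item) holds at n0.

Yes

States satisfying EF (¬select → item): {n0, n1, n2, n3, n4, n5, n6}.
States satisfying AG EF (¬select → item): {n0, n1, n2, n3, n4, n5, n6}.
Every state reachable from n0 satisfies EF (¬select → item).
n0 ∈ Sat(AG EF (¬select → item)).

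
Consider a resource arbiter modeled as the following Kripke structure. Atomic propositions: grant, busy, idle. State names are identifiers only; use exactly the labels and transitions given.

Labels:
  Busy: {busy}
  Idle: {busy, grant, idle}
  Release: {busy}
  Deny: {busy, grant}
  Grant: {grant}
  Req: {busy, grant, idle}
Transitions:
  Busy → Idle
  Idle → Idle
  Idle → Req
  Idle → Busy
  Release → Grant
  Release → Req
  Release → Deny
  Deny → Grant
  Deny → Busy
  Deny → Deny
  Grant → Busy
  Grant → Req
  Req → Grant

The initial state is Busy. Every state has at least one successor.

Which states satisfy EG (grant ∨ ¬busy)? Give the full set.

States satisfying grant ∨ ¬busy: {Idle, Deny, Grant, Req}.
States satisfying EG (grant ∨ ¬busy): {Idle, Deny, Grant, Req}.

{Idle, Deny, Grant, Req}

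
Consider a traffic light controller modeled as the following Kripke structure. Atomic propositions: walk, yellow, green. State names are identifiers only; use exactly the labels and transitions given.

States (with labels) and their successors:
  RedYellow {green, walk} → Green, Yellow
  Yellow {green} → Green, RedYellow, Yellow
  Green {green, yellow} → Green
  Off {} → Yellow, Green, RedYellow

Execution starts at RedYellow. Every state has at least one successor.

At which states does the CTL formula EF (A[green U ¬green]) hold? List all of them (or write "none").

{Off}

States satisfying A[green U ¬green]: {Off}.
States satisfying EF (A[green U ¬green]): {Off}.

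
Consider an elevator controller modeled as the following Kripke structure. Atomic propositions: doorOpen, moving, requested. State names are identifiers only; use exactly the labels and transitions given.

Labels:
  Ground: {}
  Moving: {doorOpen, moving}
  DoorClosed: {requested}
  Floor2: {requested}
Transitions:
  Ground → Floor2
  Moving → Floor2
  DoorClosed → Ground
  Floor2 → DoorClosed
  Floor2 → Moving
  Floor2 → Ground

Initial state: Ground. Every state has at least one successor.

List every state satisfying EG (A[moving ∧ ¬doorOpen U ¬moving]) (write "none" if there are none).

States satisfying A[moving ∧ ¬doorOpen U ¬moving]: {Ground, DoorClosed, Floor2}.
States satisfying EG (A[moving ∧ ¬doorOpen U ¬moving]): {Ground, DoorClosed, Floor2}.

{Ground, DoorClosed, Floor2}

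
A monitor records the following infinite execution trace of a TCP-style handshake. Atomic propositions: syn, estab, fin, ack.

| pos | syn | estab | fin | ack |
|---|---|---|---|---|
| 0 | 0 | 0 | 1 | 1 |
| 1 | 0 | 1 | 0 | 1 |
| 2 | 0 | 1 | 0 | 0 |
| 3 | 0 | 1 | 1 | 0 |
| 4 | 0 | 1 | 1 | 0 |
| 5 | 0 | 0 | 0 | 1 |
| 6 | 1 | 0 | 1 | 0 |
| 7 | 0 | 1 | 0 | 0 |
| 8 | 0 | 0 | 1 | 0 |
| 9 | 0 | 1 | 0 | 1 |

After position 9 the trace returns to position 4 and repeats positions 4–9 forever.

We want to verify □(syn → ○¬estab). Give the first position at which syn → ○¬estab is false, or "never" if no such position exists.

6

Check syn → ○¬estab at each position in order: 0 ✓, 1 ✓, 2 ✓, 3 ✓, 4 ✓, 5 ✓.
At position 6 the labels are {fin, syn} and the next position 7 has {estab}, so syn → ○¬estab is false there. This is the first violation.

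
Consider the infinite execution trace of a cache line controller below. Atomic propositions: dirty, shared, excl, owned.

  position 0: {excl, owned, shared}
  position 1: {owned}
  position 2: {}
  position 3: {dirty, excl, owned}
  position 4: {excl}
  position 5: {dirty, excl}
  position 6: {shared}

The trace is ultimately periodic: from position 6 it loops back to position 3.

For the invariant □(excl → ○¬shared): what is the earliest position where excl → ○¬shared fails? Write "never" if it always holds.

5

Check excl → ○¬shared at each position in order: 0 ✓, 1 ✓, 2 ✓, 3 ✓, 4 ✓.
At position 5 the labels are {dirty, excl} and the next position 6 has {shared}, so excl → ○¬shared is false there. This is the first violation.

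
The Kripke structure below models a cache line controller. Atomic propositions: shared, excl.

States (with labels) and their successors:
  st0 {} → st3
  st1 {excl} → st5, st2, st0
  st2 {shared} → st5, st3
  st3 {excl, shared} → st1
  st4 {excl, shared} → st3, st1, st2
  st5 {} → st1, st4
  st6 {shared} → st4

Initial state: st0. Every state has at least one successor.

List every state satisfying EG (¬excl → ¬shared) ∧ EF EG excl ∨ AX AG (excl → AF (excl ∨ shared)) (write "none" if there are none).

{st0, st1, st2, st3, st4, st5, st6}

States satisfying ¬excl → ¬shared: {st0, st1, st3, st4, st5}.
States satisfying EG (¬excl → ¬shared): {st0, st1, st3, st4, st5}.
States satisfying EG excl: ∅.
States satisfying EF EG excl: ∅.
States satisfying EG (¬excl → ¬shared) ∧ EF EG excl: ∅.
States satisfying AG (excl → AF (excl ∨ shared)): {st0, st1, st2, st3, st4, st5, st6}.
States satisfying AX AG (excl → AF (excl ∨ shared)): {st0, st1, st2, st3, st4, st5, st6}.
States satisfying EG (¬excl → ¬shared) ∧ EF EG excl ∨ AX AG (excl → AF (excl ∨ shared)): {st0, st1, st2, st3, st4, st5, st6}.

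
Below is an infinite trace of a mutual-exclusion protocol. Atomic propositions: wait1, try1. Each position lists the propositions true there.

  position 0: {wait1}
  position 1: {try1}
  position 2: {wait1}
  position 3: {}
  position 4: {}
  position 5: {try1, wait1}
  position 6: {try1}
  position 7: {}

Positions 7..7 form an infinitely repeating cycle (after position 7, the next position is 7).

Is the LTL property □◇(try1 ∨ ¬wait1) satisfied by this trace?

◇(try1 ∨ ¬wait1) holds at every position 0..7, and those are all positions ever visited, so □◇(try1 ∨ ¬wait1) holds.

Yes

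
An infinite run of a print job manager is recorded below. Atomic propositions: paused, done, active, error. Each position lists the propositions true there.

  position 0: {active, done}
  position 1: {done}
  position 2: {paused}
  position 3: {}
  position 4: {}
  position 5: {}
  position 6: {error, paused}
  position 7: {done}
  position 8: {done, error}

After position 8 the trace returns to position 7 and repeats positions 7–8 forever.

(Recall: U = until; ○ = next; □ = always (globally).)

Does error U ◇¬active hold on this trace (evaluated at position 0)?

Yes

Walking from position 0: ◇¬active first holds at position 0, and error holds at every earlier position along the way, so error U ◇¬active holds.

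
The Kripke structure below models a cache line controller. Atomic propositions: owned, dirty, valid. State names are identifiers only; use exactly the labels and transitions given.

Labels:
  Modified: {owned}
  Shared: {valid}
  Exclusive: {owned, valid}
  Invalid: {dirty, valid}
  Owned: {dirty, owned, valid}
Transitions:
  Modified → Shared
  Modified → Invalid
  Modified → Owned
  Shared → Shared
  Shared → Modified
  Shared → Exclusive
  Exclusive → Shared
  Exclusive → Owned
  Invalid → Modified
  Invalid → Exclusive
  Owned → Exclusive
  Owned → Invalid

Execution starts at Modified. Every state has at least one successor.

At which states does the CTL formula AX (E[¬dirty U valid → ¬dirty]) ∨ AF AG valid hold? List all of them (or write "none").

States satisfying E[¬dirty U valid → ¬dirty]: {Modified, Shared, Exclusive}.
States satisfying AX (E[¬dirty U valid → ¬dirty]): {Shared, Invalid}.
States satisfying AG valid: ∅.
States satisfying AF AG valid: ∅.
States satisfying AX (E[¬dirty U valid → ¬dirty]) ∨ AF AG valid: {Shared, Invalid}.

{Shared, Invalid}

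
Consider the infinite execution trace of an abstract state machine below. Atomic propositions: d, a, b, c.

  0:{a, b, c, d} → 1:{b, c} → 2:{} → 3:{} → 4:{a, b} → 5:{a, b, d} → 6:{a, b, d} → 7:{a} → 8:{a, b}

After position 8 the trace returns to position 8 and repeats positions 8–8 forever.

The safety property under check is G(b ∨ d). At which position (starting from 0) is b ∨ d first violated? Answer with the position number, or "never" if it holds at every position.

Check b ∨ d at each position in order: 0 ✓, 1 ✓.
At position 2 the labels are {}, so b ∨ d is false there. This is the first violation.

2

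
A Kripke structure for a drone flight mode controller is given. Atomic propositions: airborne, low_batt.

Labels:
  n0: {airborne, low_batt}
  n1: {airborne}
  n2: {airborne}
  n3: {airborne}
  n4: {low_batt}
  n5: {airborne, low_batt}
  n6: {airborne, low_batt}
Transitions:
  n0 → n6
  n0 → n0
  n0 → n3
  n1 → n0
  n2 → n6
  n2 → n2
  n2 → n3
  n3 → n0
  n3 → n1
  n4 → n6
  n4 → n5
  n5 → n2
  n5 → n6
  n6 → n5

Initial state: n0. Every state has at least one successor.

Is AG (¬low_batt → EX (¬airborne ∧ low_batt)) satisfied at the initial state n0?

States satisfying ¬low_batt → EX (¬airborne ∧ low_batt): {n0, n4, n5, n6}.
States satisfying AG (¬low_batt → EX (¬airborne ∧ low_batt)): ∅.
n1 is reachable from n0 and violates ¬low_batt → EX (¬airborne ∧ low_batt), so AG fails at n0.
n0 ∉ Sat(AG (¬low_batt → EX (¬airborne ∧ low_batt))).

No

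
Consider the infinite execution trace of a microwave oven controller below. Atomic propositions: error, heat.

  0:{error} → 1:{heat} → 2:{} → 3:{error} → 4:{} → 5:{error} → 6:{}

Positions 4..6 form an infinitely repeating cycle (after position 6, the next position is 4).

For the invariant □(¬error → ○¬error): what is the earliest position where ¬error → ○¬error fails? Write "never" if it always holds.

Check ¬error → ○¬error at each position in order: 0 ✓, 1 ✓.
At position 2 the labels are {} and the next position 3 has {error}, so ¬error → ○¬error is false there. This is the first violation.

2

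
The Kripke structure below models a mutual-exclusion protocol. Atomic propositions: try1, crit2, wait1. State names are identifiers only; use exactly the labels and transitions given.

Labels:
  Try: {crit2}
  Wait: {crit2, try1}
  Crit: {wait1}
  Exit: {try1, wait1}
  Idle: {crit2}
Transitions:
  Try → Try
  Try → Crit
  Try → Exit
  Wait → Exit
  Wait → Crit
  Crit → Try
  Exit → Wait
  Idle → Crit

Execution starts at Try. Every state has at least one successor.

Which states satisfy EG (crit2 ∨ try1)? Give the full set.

{Try, Wait, Exit}

States satisfying crit2 ∨ try1: {Try, Wait, Exit, Idle}.
States satisfying EG (crit2 ∨ try1): {Try, Wait, Exit}.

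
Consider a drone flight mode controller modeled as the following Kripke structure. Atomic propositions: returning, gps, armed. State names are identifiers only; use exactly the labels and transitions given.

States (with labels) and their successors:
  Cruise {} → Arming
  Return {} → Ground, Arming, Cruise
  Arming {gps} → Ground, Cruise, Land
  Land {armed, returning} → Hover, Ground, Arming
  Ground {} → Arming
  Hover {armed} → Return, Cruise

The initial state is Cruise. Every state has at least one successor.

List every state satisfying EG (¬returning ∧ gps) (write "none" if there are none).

none

States satisfying ¬returning ∧ gps: {Arming}.
States satisfying EG (¬returning ∧ gps): ∅.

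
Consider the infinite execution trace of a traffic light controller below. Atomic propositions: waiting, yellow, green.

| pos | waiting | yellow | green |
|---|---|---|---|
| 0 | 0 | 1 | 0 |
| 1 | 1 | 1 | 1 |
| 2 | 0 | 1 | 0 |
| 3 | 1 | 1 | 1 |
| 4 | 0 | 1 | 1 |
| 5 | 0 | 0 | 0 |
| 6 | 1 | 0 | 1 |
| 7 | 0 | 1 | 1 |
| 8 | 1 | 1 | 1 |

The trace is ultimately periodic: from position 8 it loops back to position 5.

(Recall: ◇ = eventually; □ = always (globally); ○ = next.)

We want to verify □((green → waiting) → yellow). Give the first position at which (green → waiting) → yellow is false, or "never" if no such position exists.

Check (green → waiting) → yellow at each position in order: 0 ✓, 1 ✓, 2 ✓, 3 ✓, 4 ✓.
At position 5 the labels are {}, so (green → waiting) → yellow is false there. This is the first violation.

5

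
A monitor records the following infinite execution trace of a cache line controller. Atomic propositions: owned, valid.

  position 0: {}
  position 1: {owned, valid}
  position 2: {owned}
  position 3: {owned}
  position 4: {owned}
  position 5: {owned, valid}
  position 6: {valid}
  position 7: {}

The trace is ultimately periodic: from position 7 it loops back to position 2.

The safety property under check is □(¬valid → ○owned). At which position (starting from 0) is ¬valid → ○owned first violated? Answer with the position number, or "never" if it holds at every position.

never

¬valid → ○owned holds at every position 0..7, and those are all the positions the trace ever visits, so the invariant □(¬valid → ○owned) is never violated.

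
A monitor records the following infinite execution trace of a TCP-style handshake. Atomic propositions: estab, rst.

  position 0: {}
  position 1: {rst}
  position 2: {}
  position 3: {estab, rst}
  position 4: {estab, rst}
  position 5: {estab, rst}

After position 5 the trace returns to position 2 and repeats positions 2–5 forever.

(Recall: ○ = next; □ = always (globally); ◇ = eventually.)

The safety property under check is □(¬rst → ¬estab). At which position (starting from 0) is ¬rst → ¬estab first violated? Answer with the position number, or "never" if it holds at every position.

¬rst → ¬estab holds at every position 0..5, and those are all the positions the trace ever visits, so the invariant □(¬rst → ¬estab) is never violated.

never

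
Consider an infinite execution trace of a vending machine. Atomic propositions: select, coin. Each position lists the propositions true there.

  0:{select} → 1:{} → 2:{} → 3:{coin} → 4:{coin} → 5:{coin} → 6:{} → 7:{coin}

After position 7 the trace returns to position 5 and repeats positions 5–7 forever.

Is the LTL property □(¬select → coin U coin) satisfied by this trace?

¬select → coin U coin must hold at every position from 0 onward. It fails at position 1, so □(¬select → coin U coin) is false.
Positions where ¬select holds: 1, 2, 3, 4, 5, 6, 7.
Check coin U coin at each: 1→fails, 2→fails, 3→ok, 4→ok, 5→ok, 6→fails, 7→ok.

No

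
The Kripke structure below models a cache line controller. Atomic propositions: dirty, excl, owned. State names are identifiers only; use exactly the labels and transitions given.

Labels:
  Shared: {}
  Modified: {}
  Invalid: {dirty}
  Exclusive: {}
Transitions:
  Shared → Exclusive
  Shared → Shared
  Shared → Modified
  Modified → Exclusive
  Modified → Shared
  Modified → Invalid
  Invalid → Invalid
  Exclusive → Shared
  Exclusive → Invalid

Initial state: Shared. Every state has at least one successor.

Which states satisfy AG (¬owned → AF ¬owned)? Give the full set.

States satisfying ¬owned → AF ¬owned: {Shared, Modified, Invalid, Exclusive}.
States satisfying AG (¬owned → AF ¬owned): {Shared, Modified, Invalid, Exclusive}.

{Shared, Modified, Invalid, Exclusive}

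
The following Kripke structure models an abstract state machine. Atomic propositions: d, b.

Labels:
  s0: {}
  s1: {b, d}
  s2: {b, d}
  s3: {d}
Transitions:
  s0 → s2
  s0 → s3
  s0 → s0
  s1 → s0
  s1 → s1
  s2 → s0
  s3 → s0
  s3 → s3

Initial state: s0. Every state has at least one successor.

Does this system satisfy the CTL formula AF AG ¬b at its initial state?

States satisfying AG ¬b: ∅.
States satisfying AF AG ¬b: ∅.
There is a path from s0 along which AG ¬b never holds.
s0 ∉ Sat(AF AG ¬b).

Violated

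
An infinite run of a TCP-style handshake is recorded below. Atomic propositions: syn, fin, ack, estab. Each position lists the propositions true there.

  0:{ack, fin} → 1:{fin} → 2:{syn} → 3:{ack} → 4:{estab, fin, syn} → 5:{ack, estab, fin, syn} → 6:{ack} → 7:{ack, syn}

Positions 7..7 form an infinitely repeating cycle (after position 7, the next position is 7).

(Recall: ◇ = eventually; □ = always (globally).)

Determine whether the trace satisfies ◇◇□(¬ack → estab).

◇□(¬ack → estab) holds at position 0, which is reachable from 0, so ◇◇□(¬ack → estab) holds.

Yes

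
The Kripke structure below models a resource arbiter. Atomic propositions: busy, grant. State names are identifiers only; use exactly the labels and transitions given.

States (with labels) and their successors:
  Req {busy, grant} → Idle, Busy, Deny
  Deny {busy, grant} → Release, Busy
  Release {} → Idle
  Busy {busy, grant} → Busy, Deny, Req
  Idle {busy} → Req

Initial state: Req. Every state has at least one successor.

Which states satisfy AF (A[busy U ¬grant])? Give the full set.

States satisfying A[busy U ¬grant]: {Release, Idle}.
States satisfying AF (A[busy U ¬grant]): {Release, Idle}.

{Release, Idle}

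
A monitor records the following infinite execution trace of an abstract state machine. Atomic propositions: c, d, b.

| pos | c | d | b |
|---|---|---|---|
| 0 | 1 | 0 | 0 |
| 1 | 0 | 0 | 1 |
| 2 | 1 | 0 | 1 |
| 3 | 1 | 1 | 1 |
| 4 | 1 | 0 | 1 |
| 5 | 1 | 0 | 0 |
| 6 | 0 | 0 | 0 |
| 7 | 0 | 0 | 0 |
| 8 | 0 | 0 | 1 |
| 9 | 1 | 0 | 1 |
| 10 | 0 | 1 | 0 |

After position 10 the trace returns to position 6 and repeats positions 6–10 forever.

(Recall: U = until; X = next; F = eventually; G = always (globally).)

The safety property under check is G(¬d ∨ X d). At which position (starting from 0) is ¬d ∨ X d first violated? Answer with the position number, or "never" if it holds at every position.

3

Check ¬d ∨ X d at each position in order: 0 ✓, 1 ✓, 2 ✓.
At position 3 the labels are {b, c, d} and the next position 4 has {b, c}, so ¬d ∨ X d is false there. This is the first violation.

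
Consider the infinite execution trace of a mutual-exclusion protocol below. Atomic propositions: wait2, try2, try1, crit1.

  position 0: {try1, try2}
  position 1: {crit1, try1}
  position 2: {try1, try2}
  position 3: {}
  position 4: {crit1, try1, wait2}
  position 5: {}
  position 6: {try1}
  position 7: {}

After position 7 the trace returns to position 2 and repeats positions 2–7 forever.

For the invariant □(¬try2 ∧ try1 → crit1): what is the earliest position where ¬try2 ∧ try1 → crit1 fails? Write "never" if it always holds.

Check ¬try2 ∧ try1 → crit1 at each position in order: 0 ✓, 1 ✓, 2 ✓, 3 ✓, 4 ✓, 5 ✓.
At position 6 the labels are {try1}, so ¬try2 ∧ try1 → crit1 is false there. This is the first violation.

6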